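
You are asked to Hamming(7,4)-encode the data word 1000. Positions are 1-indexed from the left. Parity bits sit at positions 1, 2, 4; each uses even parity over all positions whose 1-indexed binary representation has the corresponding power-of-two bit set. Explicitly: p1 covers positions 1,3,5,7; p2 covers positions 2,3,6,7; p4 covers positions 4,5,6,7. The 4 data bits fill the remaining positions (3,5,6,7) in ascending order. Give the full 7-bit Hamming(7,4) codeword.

1110000

Place data bits at non-power-of-two positions: b3=1, b5=0, b6=0, b7=0.
p1 = XOR of data positions {3,5,7} = 1⊕0⊕0 = 1
p2 = XOR of data positions {3,6,7} = 1⊕0⊕0 = 1
p4 = XOR of data positions {5,6,7} = 0⊕0⊕0 = 0
Codeword b1..b7 = 1110000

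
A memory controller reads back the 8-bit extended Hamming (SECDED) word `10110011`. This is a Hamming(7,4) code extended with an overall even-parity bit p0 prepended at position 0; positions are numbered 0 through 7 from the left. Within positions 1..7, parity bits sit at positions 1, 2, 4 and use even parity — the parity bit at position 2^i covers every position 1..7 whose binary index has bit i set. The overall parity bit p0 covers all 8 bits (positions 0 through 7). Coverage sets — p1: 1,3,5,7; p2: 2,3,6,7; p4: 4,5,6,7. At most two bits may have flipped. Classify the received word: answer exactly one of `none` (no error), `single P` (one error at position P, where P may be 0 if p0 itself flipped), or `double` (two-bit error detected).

s1: b1⊕b3⊕b5⊕b7 = 0⊕1⊕0⊕1 = 0
s2: b2⊕b3⊕b6⊕b7 = 1⊕1⊕1⊕1 = 0
s4: b4⊕b5⊕b6⊕b7 = 0⊕0⊕1⊕1 = 0
Syndrome (s4...s1) = 000 → position 0 (no error).
Overall parity (XOR of all 8 bits, including p0): 1⊕0⊕1⊕1⊕0⊕0⊕1⊕1 = 1
Overall=1, syndrome position=0 → single-bit error at position 0.

single 0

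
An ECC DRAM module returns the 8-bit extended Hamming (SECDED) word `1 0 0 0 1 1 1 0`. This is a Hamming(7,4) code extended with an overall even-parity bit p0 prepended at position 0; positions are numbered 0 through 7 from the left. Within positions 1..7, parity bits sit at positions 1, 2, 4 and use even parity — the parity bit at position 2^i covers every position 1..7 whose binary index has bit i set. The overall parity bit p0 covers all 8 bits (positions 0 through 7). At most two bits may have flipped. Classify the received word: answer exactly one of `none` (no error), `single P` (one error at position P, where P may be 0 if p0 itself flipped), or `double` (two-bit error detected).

s1: b1⊕b3⊕b5⊕b7 = 0⊕0⊕1⊕0 = 1
s2: b2⊕b3⊕b6⊕b7 = 0⊕0⊕1⊕0 = 1
s4: b4⊕b5⊕b6⊕b7 = 1⊕1⊕1⊕0 = 1
Syndrome (s4...s1) = 111 → position 7.
Overall parity (XOR of all 8 bits, including p0): 1⊕0⊕0⊕0⊕1⊕1⊕1⊕0 = 0
Overall=0, syndrome position=7 → double-bit error detected (uncorrectable).

double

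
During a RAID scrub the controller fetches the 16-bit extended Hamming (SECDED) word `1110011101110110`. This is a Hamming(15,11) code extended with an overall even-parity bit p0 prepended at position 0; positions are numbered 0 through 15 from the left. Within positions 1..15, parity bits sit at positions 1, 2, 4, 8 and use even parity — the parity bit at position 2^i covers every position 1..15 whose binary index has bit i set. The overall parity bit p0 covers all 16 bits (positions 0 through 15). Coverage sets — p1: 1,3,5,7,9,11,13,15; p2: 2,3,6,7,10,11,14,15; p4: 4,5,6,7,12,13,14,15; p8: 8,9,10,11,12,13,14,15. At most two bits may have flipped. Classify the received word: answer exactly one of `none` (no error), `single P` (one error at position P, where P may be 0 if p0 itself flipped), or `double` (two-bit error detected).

s1: b1⊕b3⊕b5⊕b7⊕b9⊕b11⊕b13⊕b15 = 1⊕0⊕1⊕1⊕1⊕1⊕1⊕0 = 0
s2: b2⊕b3⊕b6⊕b7⊕b10⊕b11⊕b14⊕b15 = 1⊕0⊕1⊕1⊕1⊕1⊕1⊕0 = 0
s4: b4⊕b5⊕b6⊕b7⊕b12⊕b13⊕b14⊕b15 = 0⊕1⊕1⊕1⊕0⊕1⊕1⊕0 = 1
s8: b8⊕b9⊕b10⊕b11⊕b12⊕b13⊕b14⊕b15 = 0⊕1⊕1⊕1⊕0⊕1⊕1⊕0 = 1
Syndrome (s8...s1) = 1100 → position 12.
Overall parity (XOR of all 16 bits, including p0): 1⊕1⊕1⊕0⊕0⊕1⊕1⊕1⊕0⊕1⊕1⊕1⊕0⊕1⊕1⊕0 = 1
Overall=1, syndrome position=12 → single-bit error at position 12.

single 12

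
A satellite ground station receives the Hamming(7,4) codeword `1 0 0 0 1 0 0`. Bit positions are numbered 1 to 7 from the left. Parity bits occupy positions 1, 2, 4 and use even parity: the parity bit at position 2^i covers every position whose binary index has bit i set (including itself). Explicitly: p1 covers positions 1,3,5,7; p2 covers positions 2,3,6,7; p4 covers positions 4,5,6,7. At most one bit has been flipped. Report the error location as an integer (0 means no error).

4

s1: b1⊕b3⊕b5⊕b7 = 1⊕0⊕1⊕0 = 0
s2: b2⊕b3⊕b6⊕b7 = 0⊕0⊕0⊕0 = 0
s4: b4⊕b5⊕b6⊕b7 = 0⊕1⊕0⊕0 = 1
Syndrome (s4...s1) = 100 → position 4.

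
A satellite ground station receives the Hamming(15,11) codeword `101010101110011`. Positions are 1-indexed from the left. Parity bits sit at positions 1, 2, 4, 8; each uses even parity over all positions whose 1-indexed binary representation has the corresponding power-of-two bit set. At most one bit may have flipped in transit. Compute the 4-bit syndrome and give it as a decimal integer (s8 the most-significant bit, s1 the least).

s1: b1⊕b3⊕b5⊕b7⊕b9⊕b11⊕b13⊕b15 = 1⊕1⊕1⊕1⊕1⊕1⊕0⊕1 = 1
s2: b2⊕b3⊕b6⊕b7⊕b10⊕b11⊕b14⊕b15 = 0⊕1⊕0⊕1⊕1⊕1⊕1⊕1 = 0
s4: b4⊕b5⊕b6⊕b7⊕b12⊕b13⊕b14⊕b15 = 0⊕1⊕0⊕1⊕0⊕0⊕1⊕1 = 0
s8: b8⊕b9⊕b10⊕b11⊕b12⊕b13⊕b14⊕b15 = 0⊕1⊕1⊕1⊕0⊕0⊕1⊕1 = 1
Syndrome (s8...s1) = 1001 → position 9.

9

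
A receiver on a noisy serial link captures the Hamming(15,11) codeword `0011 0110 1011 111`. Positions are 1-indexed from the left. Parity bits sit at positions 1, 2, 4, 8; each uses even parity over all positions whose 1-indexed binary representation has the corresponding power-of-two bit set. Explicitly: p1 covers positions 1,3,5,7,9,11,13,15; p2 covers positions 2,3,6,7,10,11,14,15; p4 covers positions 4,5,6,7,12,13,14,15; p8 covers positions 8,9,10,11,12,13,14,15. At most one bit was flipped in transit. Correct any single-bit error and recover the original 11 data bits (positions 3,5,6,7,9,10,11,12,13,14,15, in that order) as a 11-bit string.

s1: b1⊕b3⊕b5⊕b7⊕b9⊕b11⊕b13⊕b15 = 0⊕1⊕0⊕1⊕1⊕1⊕1⊕1 = 0
s2: b2⊕b3⊕b6⊕b7⊕b10⊕b11⊕b14⊕b15 = 0⊕1⊕1⊕1⊕0⊕1⊕1⊕1 = 0
s4: b4⊕b5⊕b6⊕b7⊕b12⊕b13⊕b14⊕b15 = 1⊕0⊕1⊕1⊕1⊕1⊕1⊕1 = 1
s8: b8⊕b9⊕b10⊕b11⊕b12⊕b13⊕b14⊕b15 = 0⊕1⊕0⊕1⊕1⊕1⊕1⊕1 = 0
Syndrome (s8...s1) = 0100 → position 4.
Flip bit 4: corrected codeword = 001001101011111
Data bits at positions 3,5,6,7,9,10,11,12,13,14,15: 10111011111

10111011111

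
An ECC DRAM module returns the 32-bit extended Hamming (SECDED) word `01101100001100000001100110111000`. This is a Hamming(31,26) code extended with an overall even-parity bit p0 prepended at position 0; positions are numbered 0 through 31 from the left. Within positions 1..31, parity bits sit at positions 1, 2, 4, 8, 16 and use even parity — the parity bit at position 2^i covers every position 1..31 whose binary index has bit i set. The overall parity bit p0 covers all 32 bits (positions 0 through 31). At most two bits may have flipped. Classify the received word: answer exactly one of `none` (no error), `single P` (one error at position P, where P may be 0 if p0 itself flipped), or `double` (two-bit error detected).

single 22

s1: b1⊕b3⊕b5⊕b7⊕b9⊕b11⊕b13⊕b15⊕b17⊕b19⊕b21⊕b23⊕b25⊕b27⊕b29⊕b31 = 1⊕0⊕1⊕0⊕0⊕1⊕0⊕0⊕0⊕1⊕0⊕1⊕0⊕1⊕0⊕0 = 0
s2: b2⊕b3⊕b6⊕b7⊕b10⊕b11⊕b14⊕b15⊕b18⊕b19⊕b22⊕b23⊕b26⊕b27⊕b30⊕b31 = 1⊕0⊕0⊕0⊕1⊕1⊕0⊕0⊕0⊕1⊕0⊕1⊕1⊕1⊕0⊕0 = 1
s4: b4⊕b5⊕b6⊕b7⊕b12⊕b13⊕b14⊕b15⊕b20⊕b21⊕b22⊕b23⊕b28⊕b29⊕b30⊕b31 = 1⊕1⊕0⊕0⊕0⊕0⊕0⊕0⊕1⊕0⊕0⊕1⊕1⊕0⊕0⊕0 = 1
s8: b8⊕b9⊕b10⊕b11⊕b12⊕b13⊕b14⊕b15⊕b24⊕b25⊕b26⊕b27⊕b28⊕b29⊕b30⊕b31 = 0⊕0⊕1⊕1⊕0⊕0⊕0⊕0⊕1⊕0⊕1⊕1⊕1⊕0⊕0⊕0 = 0
s16: b16⊕b17⊕b18⊕b19⊕b20⊕b21⊕b22⊕b23⊕b24⊕b25⊕b26⊕b27⊕b28⊕b29⊕b30⊕b31 = 0⊕0⊕0⊕1⊕1⊕0⊕0⊕1⊕1⊕0⊕1⊕1⊕1⊕0⊕0⊕0 = 1
Syndrome (s16...s1) = 10110 → position 22.
Overall parity (XOR of all 32 bits, including p0): 0⊕1⊕1⊕0⊕1⊕1⊕0⊕0⊕0⊕0⊕1⊕1⊕0⊕0⊕0⊕0⊕0⊕0⊕0⊕1⊕1⊕0⊕0⊕1⊕1⊕0⊕1⊕1⊕1⊕0⊕0⊕0 = 1
Overall=1, syndrome position=22 → single-bit error at position 22.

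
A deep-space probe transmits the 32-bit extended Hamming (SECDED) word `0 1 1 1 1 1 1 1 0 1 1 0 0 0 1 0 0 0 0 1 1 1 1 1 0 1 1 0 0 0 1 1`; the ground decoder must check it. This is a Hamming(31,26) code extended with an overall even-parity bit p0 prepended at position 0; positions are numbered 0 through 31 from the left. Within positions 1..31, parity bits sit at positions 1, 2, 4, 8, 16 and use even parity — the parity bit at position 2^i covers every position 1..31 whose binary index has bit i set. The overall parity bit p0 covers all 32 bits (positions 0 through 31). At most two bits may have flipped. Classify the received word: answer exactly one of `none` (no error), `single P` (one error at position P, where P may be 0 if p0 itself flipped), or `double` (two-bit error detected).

single 28

s1: b1⊕b3⊕b5⊕b7⊕b9⊕b11⊕b13⊕b15⊕b17⊕b19⊕b21⊕b23⊕b25⊕b27⊕b29⊕b31 = 1⊕1⊕1⊕1⊕1⊕0⊕0⊕0⊕0⊕1⊕1⊕1⊕1⊕0⊕0⊕1 = 0
s2: b2⊕b3⊕b6⊕b7⊕b10⊕b11⊕b14⊕b15⊕b18⊕b19⊕b22⊕b23⊕b26⊕b27⊕b30⊕b31 = 1⊕1⊕1⊕1⊕1⊕0⊕1⊕0⊕0⊕1⊕1⊕1⊕1⊕0⊕1⊕1 = 0
s4: b4⊕b5⊕b6⊕b7⊕b12⊕b13⊕b14⊕b15⊕b20⊕b21⊕b22⊕b23⊕b28⊕b29⊕b30⊕b31 = 1⊕1⊕1⊕1⊕0⊕0⊕1⊕0⊕1⊕1⊕1⊕1⊕0⊕0⊕1⊕1 = 1
s8: b8⊕b9⊕b10⊕b11⊕b12⊕b13⊕b14⊕b15⊕b24⊕b25⊕b26⊕b27⊕b28⊕b29⊕b30⊕b31 = 0⊕1⊕1⊕0⊕0⊕0⊕1⊕0⊕0⊕1⊕1⊕0⊕0⊕0⊕1⊕1 = 1
s16: b16⊕b17⊕b18⊕b19⊕b20⊕b21⊕b22⊕b23⊕b24⊕b25⊕b26⊕b27⊕b28⊕b29⊕b30⊕b31 = 0⊕0⊕0⊕1⊕1⊕1⊕1⊕1⊕0⊕1⊕1⊕0⊕0⊕0⊕1⊕1 = 1
Syndrome (s16...s1) = 11100 → position 28.
Overall parity (XOR of all 32 bits, including p0): 0⊕1⊕1⊕1⊕1⊕1⊕1⊕1⊕0⊕1⊕1⊕0⊕0⊕0⊕1⊕0⊕0⊕0⊕0⊕1⊕1⊕1⊕1⊕1⊕0⊕1⊕1⊕0⊕0⊕0⊕1⊕1 = 1
Overall=1, syndrome position=28 → single-bit error at position 28.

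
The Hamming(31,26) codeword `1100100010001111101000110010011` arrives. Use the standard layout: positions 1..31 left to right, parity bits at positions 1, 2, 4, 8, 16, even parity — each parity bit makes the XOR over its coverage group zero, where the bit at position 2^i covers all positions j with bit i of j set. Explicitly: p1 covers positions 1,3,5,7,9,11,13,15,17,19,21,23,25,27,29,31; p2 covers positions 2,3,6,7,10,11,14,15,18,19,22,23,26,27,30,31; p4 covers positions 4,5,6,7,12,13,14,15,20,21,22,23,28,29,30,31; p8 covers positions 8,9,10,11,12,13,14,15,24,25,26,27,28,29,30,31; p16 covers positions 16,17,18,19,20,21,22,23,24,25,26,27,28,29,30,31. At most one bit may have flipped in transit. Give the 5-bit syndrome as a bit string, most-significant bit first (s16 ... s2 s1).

s1: b1⊕b3⊕b5⊕b7⊕b9⊕b11⊕b13⊕b15⊕b17⊕b19⊕b21⊕b23⊕b25⊕b27⊕b29⊕b31 = 1⊕0⊕1⊕0⊕1⊕0⊕1⊕1⊕1⊕1⊕0⊕1⊕0⊕1⊕0⊕1 = 0
s2: b2⊕b3⊕b6⊕b7⊕b10⊕b11⊕b14⊕b15⊕b18⊕b19⊕b22⊕b23⊕b26⊕b27⊕b30⊕b31 = 1⊕0⊕0⊕0⊕0⊕0⊕1⊕1⊕0⊕1⊕0⊕1⊕0⊕1⊕1⊕1 = 0
s4: b4⊕b5⊕b6⊕b7⊕b12⊕b13⊕b14⊕b15⊕b20⊕b21⊕b22⊕b23⊕b28⊕b29⊕b30⊕b31 = 0⊕1⊕0⊕0⊕0⊕1⊕1⊕1⊕0⊕0⊕0⊕1⊕0⊕0⊕1⊕1 = 1
s8: b8⊕b9⊕b10⊕b11⊕b12⊕b13⊕b14⊕b15⊕b24⊕b25⊕b26⊕b27⊕b28⊕b29⊕b30⊕b31 = 0⊕1⊕0⊕0⊕0⊕1⊕1⊕1⊕1⊕0⊕0⊕1⊕0⊕0⊕1⊕1 = 0
s16: b16⊕b17⊕b18⊕b19⊕b20⊕b21⊕b22⊕b23⊕b24⊕b25⊕b26⊕b27⊕b28⊕b29⊕b30⊕b31 = 1⊕1⊕0⊕1⊕0⊕0⊕0⊕1⊕1⊕0⊕0⊕1⊕0⊕0⊕1⊕1 = 0
Syndrome (s16...s1) = 00100 → position 4.

00100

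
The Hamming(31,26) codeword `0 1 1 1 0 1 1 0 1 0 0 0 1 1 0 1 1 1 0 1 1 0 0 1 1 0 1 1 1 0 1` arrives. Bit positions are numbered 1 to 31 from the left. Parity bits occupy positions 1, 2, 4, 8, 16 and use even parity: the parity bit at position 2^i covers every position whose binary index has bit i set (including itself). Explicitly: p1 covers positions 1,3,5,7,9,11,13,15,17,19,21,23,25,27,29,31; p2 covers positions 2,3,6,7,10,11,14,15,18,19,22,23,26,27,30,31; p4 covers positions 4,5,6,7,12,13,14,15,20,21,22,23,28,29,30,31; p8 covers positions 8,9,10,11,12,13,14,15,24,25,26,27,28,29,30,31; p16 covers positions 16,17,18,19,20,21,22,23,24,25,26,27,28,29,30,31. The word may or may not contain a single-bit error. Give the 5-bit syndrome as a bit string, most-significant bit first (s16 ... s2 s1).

11000

s1: b1⊕b3⊕b5⊕b7⊕b9⊕b11⊕b13⊕b15⊕b17⊕b19⊕b21⊕b23⊕b25⊕b27⊕b29⊕b31 = 0⊕1⊕0⊕1⊕1⊕0⊕1⊕0⊕1⊕0⊕1⊕0⊕1⊕1⊕1⊕1 = 0
s2: b2⊕b3⊕b6⊕b7⊕b10⊕b11⊕b14⊕b15⊕b18⊕b19⊕b22⊕b23⊕b26⊕b27⊕b30⊕b31 = 1⊕1⊕1⊕1⊕0⊕0⊕1⊕0⊕1⊕0⊕0⊕0⊕0⊕1⊕0⊕1 = 0
s4: b4⊕b5⊕b6⊕b7⊕b12⊕b13⊕b14⊕b15⊕b20⊕b21⊕b22⊕b23⊕b28⊕b29⊕b30⊕b31 = 1⊕0⊕1⊕1⊕0⊕1⊕1⊕0⊕1⊕1⊕0⊕0⊕1⊕1⊕0⊕1 = 0
s8: b8⊕b9⊕b10⊕b11⊕b12⊕b13⊕b14⊕b15⊕b24⊕b25⊕b26⊕b27⊕b28⊕b29⊕b30⊕b31 = 0⊕1⊕0⊕0⊕0⊕1⊕1⊕0⊕1⊕1⊕0⊕1⊕1⊕1⊕0⊕1 = 1
s16: b16⊕b17⊕b18⊕b19⊕b20⊕b21⊕b22⊕b23⊕b24⊕b25⊕b26⊕b27⊕b28⊕b29⊕b30⊕b31 = 1⊕1⊕1⊕0⊕1⊕1⊕0⊕0⊕1⊕1⊕0⊕1⊕1⊕1⊕0⊕1 = 1
Syndrome (s16...s1) = 11000 → position 24.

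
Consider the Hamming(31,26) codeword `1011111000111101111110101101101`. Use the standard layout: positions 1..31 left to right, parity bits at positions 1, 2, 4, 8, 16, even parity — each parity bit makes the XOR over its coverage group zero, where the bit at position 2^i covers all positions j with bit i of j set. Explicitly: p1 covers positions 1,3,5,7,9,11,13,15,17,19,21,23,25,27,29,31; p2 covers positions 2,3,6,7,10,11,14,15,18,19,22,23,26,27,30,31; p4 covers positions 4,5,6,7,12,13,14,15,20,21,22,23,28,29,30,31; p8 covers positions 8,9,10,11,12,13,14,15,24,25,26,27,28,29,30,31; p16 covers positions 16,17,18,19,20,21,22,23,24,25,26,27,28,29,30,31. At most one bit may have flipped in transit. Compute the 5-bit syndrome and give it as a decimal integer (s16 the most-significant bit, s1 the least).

13

s1: b1⊕b3⊕b5⊕b7⊕b9⊕b11⊕b13⊕b15⊕b17⊕b19⊕b21⊕b23⊕b25⊕b27⊕b29⊕b31 = 1⊕1⊕1⊕1⊕0⊕1⊕1⊕0⊕1⊕1⊕1⊕1⊕1⊕0⊕1⊕1 = 1
s2: b2⊕b3⊕b6⊕b7⊕b10⊕b11⊕b14⊕b15⊕b18⊕b19⊕b22⊕b23⊕b26⊕b27⊕b30⊕b31 = 0⊕1⊕1⊕1⊕0⊕1⊕1⊕0⊕1⊕1⊕0⊕1⊕1⊕0⊕0⊕1 = 0
s4: b4⊕b5⊕b6⊕b7⊕b12⊕b13⊕b14⊕b15⊕b20⊕b21⊕b22⊕b23⊕b28⊕b29⊕b30⊕b31 = 1⊕1⊕1⊕1⊕1⊕1⊕1⊕0⊕1⊕1⊕0⊕1⊕1⊕1⊕0⊕1 = 1
s8: b8⊕b9⊕b10⊕b11⊕b12⊕b13⊕b14⊕b15⊕b24⊕b25⊕b26⊕b27⊕b28⊕b29⊕b30⊕b31 = 0⊕0⊕0⊕1⊕1⊕1⊕1⊕0⊕0⊕1⊕1⊕0⊕1⊕1⊕0⊕1 = 1
s16: b16⊕b17⊕b18⊕b19⊕b20⊕b21⊕b22⊕b23⊕b24⊕b25⊕b26⊕b27⊕b28⊕b29⊕b30⊕b31 = 1⊕1⊕1⊕1⊕1⊕1⊕0⊕1⊕0⊕1⊕1⊕0⊕1⊕1⊕0⊕1 = 0
Syndrome (s16...s1) = 01101 → position 13.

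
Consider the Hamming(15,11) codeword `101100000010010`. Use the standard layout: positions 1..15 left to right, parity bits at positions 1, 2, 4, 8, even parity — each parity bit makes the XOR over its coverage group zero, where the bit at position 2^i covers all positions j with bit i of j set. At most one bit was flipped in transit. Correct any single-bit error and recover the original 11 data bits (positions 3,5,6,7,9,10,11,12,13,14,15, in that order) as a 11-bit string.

00000010010

s1: b1⊕b3⊕b5⊕b7⊕b9⊕b11⊕b13⊕b15 = 1⊕1⊕0⊕0⊕0⊕1⊕0⊕0 = 1
s2: b2⊕b3⊕b6⊕b7⊕b10⊕b11⊕b14⊕b15 = 0⊕1⊕0⊕0⊕0⊕1⊕1⊕0 = 1
s4: b4⊕b5⊕b6⊕b7⊕b12⊕b13⊕b14⊕b15 = 1⊕0⊕0⊕0⊕0⊕0⊕1⊕0 = 0
s8: b8⊕b9⊕b10⊕b11⊕b12⊕b13⊕b14⊕b15 = 0⊕0⊕0⊕1⊕0⊕0⊕1⊕0 = 0
Syndrome (s8...s1) = 0011 → position 3.
Flip bit 3: corrected codeword = 100100000010010
Data bits at positions 3,5,6,7,9,10,11,12,13,14,15: 00000010010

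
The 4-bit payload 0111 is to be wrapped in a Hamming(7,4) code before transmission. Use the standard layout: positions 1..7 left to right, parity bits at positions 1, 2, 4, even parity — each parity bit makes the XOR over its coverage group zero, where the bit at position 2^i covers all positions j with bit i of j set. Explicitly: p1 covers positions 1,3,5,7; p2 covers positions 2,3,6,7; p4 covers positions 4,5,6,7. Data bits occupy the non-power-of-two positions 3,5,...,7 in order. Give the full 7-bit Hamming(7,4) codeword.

Place data bits at non-power-of-two positions: b3=0, b5=1, b6=1, b7=1.
p1 = XOR of data positions {3,5,7} = 0⊕1⊕1 = 0
p2 = XOR of data positions {3,6,7} = 0⊕1⊕1 = 0
p4 = XOR of data positions {5,6,7} = 1⊕1⊕1 = 1
Codeword b1..b7 = 0001111

0001111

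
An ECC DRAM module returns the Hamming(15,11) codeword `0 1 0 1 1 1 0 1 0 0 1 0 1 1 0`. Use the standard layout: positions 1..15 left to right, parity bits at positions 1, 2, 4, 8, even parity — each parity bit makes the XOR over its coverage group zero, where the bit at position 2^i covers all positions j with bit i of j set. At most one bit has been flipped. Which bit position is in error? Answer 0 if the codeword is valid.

5

s1: b1⊕b3⊕b5⊕b7⊕b9⊕b11⊕b13⊕b15 = 0⊕0⊕1⊕0⊕0⊕1⊕1⊕0 = 1
s2: b2⊕b3⊕b6⊕b7⊕b10⊕b11⊕b14⊕b15 = 1⊕0⊕1⊕0⊕0⊕1⊕1⊕0 = 0
s4: b4⊕b5⊕b6⊕b7⊕b12⊕b13⊕b14⊕b15 = 1⊕1⊕1⊕0⊕0⊕1⊕1⊕0 = 1
s8: b8⊕b9⊕b10⊕b11⊕b12⊕b13⊕b14⊕b15 = 1⊕0⊕0⊕1⊕0⊕1⊕1⊕0 = 0
Syndrome (s8...s1) = 0101 → position 5.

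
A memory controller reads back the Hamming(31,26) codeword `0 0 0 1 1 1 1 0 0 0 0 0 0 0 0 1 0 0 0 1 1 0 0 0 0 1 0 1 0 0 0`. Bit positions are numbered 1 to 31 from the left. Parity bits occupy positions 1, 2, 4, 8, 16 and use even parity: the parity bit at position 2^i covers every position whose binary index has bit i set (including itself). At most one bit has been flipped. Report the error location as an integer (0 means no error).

23

s1: b1⊕b3⊕b5⊕b7⊕b9⊕b11⊕b13⊕b15⊕b17⊕b19⊕b21⊕b23⊕b25⊕b27⊕b29⊕b31 = 0⊕0⊕1⊕1⊕0⊕0⊕0⊕0⊕0⊕0⊕1⊕0⊕0⊕0⊕0⊕0 = 1
s2: b2⊕b3⊕b6⊕b7⊕b10⊕b11⊕b14⊕b15⊕b18⊕b19⊕b22⊕b23⊕b26⊕b27⊕b30⊕b31 = 0⊕0⊕1⊕1⊕0⊕0⊕0⊕0⊕0⊕0⊕0⊕0⊕1⊕0⊕0⊕0 = 1
s4: b4⊕b5⊕b6⊕b7⊕b12⊕b13⊕b14⊕b15⊕b20⊕b21⊕b22⊕b23⊕b28⊕b29⊕b30⊕b31 = 1⊕1⊕1⊕1⊕0⊕0⊕0⊕0⊕1⊕1⊕0⊕0⊕1⊕0⊕0⊕0 = 1
s8: b8⊕b9⊕b10⊕b11⊕b12⊕b13⊕b14⊕b15⊕b24⊕b25⊕b26⊕b27⊕b28⊕b29⊕b30⊕b31 = 0⊕0⊕0⊕0⊕0⊕0⊕0⊕0⊕0⊕0⊕1⊕0⊕1⊕0⊕0⊕0 = 0
s16: b16⊕b17⊕b18⊕b19⊕b20⊕b21⊕b22⊕b23⊕b24⊕b25⊕b26⊕b27⊕b28⊕b29⊕b30⊕b31 = 1⊕0⊕0⊕0⊕1⊕1⊕0⊕0⊕0⊕0⊕1⊕0⊕1⊕0⊕0⊕0 = 1
Syndrome (s16...s1) = 10111 → position 23.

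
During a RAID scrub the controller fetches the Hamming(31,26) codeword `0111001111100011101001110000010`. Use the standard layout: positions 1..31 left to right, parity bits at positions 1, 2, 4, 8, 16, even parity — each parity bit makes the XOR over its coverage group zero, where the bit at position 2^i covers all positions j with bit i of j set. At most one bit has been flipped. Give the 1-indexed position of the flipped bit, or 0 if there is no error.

24

s1: b1⊕b3⊕b5⊕b7⊕b9⊕b11⊕b13⊕b15⊕b17⊕b19⊕b21⊕b23⊕b25⊕b27⊕b29⊕b31 = 0⊕1⊕0⊕1⊕1⊕1⊕0⊕1⊕1⊕1⊕0⊕1⊕0⊕0⊕0⊕0 = 0
s2: b2⊕b3⊕b6⊕b7⊕b10⊕b11⊕b14⊕b15⊕b18⊕b19⊕b22⊕b23⊕b26⊕b27⊕b30⊕b31 = 1⊕1⊕0⊕1⊕1⊕1⊕0⊕1⊕0⊕1⊕1⊕1⊕0⊕0⊕1⊕0 = 0
s4: b4⊕b5⊕b6⊕b7⊕b12⊕b13⊕b14⊕b15⊕b20⊕b21⊕b22⊕b23⊕b28⊕b29⊕b30⊕b31 = 1⊕0⊕0⊕1⊕0⊕0⊕0⊕1⊕0⊕0⊕1⊕1⊕0⊕0⊕1⊕0 = 0
s8: b8⊕b9⊕b10⊕b11⊕b12⊕b13⊕b14⊕b15⊕b24⊕b25⊕b26⊕b27⊕b28⊕b29⊕b30⊕b31 = 1⊕1⊕1⊕1⊕0⊕0⊕0⊕1⊕1⊕0⊕0⊕0⊕0⊕0⊕1⊕0 = 1
s16: b16⊕b17⊕b18⊕b19⊕b20⊕b21⊕b22⊕b23⊕b24⊕b25⊕b26⊕b27⊕b28⊕b29⊕b30⊕b31 = 1⊕1⊕0⊕1⊕0⊕0⊕1⊕1⊕1⊕0⊕0⊕0⊕0⊕0⊕1⊕0 = 1
Syndrome (s16...s1) = 11000 → position 24.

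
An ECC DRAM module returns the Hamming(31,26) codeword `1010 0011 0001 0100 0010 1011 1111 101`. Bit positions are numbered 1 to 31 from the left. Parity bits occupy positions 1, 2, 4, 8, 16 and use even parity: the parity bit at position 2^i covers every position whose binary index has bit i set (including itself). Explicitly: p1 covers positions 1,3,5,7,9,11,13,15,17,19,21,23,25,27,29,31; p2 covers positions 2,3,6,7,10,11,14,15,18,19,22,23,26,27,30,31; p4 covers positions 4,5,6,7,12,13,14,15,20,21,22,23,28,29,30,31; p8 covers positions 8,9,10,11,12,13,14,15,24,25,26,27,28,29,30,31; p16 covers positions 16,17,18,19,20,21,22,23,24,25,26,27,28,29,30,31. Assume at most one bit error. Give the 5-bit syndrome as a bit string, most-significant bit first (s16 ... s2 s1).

s1: b1⊕b3⊕b5⊕b7⊕b9⊕b11⊕b13⊕b15⊕b17⊕b19⊕b21⊕b23⊕b25⊕b27⊕b29⊕b31 = 1⊕1⊕0⊕1⊕0⊕0⊕0⊕0⊕0⊕1⊕1⊕1⊕1⊕1⊕1⊕1 = 0
s2: b2⊕b3⊕b6⊕b7⊕b10⊕b11⊕b14⊕b15⊕b18⊕b19⊕b22⊕b23⊕b26⊕b27⊕b30⊕b31 = 0⊕1⊕0⊕1⊕0⊕0⊕1⊕0⊕0⊕1⊕0⊕1⊕1⊕1⊕0⊕1 = 0
s4: b4⊕b5⊕b6⊕b7⊕b12⊕b13⊕b14⊕b15⊕b20⊕b21⊕b22⊕b23⊕b28⊕b29⊕b30⊕b31 = 0⊕0⊕0⊕1⊕1⊕0⊕1⊕0⊕0⊕1⊕0⊕1⊕1⊕1⊕0⊕1 = 0
s8: b8⊕b9⊕b10⊕b11⊕b12⊕b13⊕b14⊕b15⊕b24⊕b25⊕b26⊕b27⊕b28⊕b29⊕b30⊕b31 = 1⊕0⊕0⊕0⊕1⊕0⊕1⊕0⊕1⊕1⊕1⊕1⊕1⊕1⊕0⊕1 = 0
s16: b16⊕b17⊕b18⊕b19⊕b20⊕b21⊕b22⊕b23⊕b24⊕b25⊕b26⊕b27⊕b28⊕b29⊕b30⊕b31 = 0⊕0⊕0⊕1⊕0⊕1⊕0⊕1⊕1⊕1⊕1⊕1⊕1⊕1⊕0⊕1 = 0
Syndrome (s16...s1) = 00000 → position 0 (no error).

00000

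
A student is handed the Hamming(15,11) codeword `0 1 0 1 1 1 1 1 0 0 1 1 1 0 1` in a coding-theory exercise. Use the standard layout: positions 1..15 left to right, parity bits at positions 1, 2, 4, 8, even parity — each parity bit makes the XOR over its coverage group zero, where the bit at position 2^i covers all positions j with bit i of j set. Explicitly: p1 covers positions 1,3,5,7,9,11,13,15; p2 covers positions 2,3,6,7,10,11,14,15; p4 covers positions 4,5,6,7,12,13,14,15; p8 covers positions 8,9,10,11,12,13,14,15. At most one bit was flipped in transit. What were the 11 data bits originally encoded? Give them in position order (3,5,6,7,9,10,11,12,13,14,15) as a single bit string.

s1: b1⊕b3⊕b5⊕b7⊕b9⊕b11⊕b13⊕b15 = 0⊕0⊕1⊕1⊕0⊕1⊕1⊕1 = 1
s2: b2⊕b3⊕b6⊕b7⊕b10⊕b11⊕b14⊕b15 = 1⊕0⊕1⊕1⊕0⊕1⊕0⊕1 = 1
s4: b4⊕b5⊕b6⊕b7⊕b12⊕b13⊕b14⊕b15 = 1⊕1⊕1⊕1⊕1⊕1⊕0⊕1 = 1
s8: b8⊕b9⊕b10⊕b11⊕b12⊕b13⊕b14⊕b15 = 1⊕0⊕0⊕1⊕1⊕1⊕0⊕1 = 1
Syndrome (s8...s1) = 1111 → position 15.
Flip bit 15: corrected codeword = 010111110011100
Data bits at positions 3,5,6,7,9,10,11,12,13,14,15: 01110011100

01110011100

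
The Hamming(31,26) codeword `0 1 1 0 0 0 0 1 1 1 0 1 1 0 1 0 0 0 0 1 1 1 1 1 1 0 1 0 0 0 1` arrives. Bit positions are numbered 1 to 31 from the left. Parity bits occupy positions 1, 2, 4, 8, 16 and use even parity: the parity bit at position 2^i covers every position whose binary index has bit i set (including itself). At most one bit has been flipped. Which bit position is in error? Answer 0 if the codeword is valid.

1

s1: b1⊕b3⊕b5⊕b7⊕b9⊕b11⊕b13⊕b15⊕b17⊕b19⊕b21⊕b23⊕b25⊕b27⊕b29⊕b31 = 0⊕1⊕0⊕0⊕1⊕0⊕1⊕1⊕0⊕0⊕1⊕1⊕1⊕1⊕0⊕1 = 1
s2: b2⊕b3⊕b6⊕b7⊕b10⊕b11⊕b14⊕b15⊕b18⊕b19⊕b22⊕b23⊕b26⊕b27⊕b30⊕b31 = 1⊕1⊕0⊕0⊕1⊕0⊕0⊕1⊕0⊕0⊕1⊕1⊕0⊕1⊕0⊕1 = 0
s4: b4⊕b5⊕b6⊕b7⊕b12⊕b13⊕b14⊕b15⊕b20⊕b21⊕b22⊕b23⊕b28⊕b29⊕b30⊕b31 = 0⊕0⊕0⊕0⊕1⊕1⊕0⊕1⊕1⊕1⊕1⊕1⊕0⊕0⊕0⊕1 = 0
s8: b8⊕b9⊕b10⊕b11⊕b12⊕b13⊕b14⊕b15⊕b24⊕b25⊕b26⊕b27⊕b28⊕b29⊕b30⊕b31 = 1⊕1⊕1⊕0⊕1⊕1⊕0⊕1⊕1⊕1⊕0⊕1⊕0⊕0⊕0⊕1 = 0
s16: b16⊕b17⊕b18⊕b19⊕b20⊕b21⊕b22⊕b23⊕b24⊕b25⊕b26⊕b27⊕b28⊕b29⊕b30⊕b31 = 0⊕0⊕0⊕0⊕1⊕1⊕1⊕1⊕1⊕1⊕0⊕1⊕0⊕0⊕0⊕1 = 0
Syndrome (s16...s1) = 00001 → position 1.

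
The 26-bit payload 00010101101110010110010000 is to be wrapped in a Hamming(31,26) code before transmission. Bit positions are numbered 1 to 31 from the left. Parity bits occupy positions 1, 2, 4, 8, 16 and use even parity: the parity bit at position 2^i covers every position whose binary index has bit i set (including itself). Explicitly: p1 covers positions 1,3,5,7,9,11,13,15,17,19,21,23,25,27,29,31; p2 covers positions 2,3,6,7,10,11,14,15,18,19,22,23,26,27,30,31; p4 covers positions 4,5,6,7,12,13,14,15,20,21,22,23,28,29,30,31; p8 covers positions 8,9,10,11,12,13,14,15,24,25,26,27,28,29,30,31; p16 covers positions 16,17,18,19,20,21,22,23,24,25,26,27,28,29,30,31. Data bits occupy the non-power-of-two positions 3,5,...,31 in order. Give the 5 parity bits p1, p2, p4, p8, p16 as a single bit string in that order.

Place data bits at non-power-of-two positions: b3=0, b5=0, b6=0, b7=1, b9=0, b10=1, b11=0, b12=1, b13=1, b14=0, b15=1, b17=1, b18=1, b19=0, b20=0, b21=1, b22=0, b23=1, b24=1, b25=0, b26=0, b27=1, b28=0, b29=0, b30=0, b31=0.
p1 = XOR of data positions {3,5,7,9,11,13,15,17,19,21,23,25,27,29,31} = 0⊕0⊕1⊕0⊕0⊕1⊕1⊕1⊕0⊕1⊕1⊕0⊕1⊕0⊕0 = 1
p2 = XOR of data positions {3,6,7,10,11,14,15,18,19,22,23,26,27,30,31} = 0⊕0⊕1⊕1⊕0⊕0⊕1⊕1⊕0⊕0⊕1⊕0⊕1⊕0⊕0 = 0
p4 = XOR of data positions {5,6,7,12,13,14,15,20,21,22,23,28,29,30,31} = 0⊕0⊕1⊕1⊕1⊕0⊕1⊕0⊕1⊕0⊕1⊕0⊕0⊕0⊕0 = 0
p8 = XOR of data positions {9,10,11,12,13,14,15,24,25,26,27,28,29,30,31} = 0⊕1⊕0⊕1⊕1⊕0⊕1⊕1⊕0⊕0⊕1⊕0⊕0⊕0⊕0 = 0
p16 = XOR of data positions {17,18,19,20,21,22,23,24,25,26,27,28,29,30,31} = 1⊕1⊕0⊕0⊕1⊕0⊕1⊕1⊕0⊕0⊕1⊕0⊕0⊕0⊕0 = 0
Parity bits p1,p2,p4,p8,p16 = 10000

10000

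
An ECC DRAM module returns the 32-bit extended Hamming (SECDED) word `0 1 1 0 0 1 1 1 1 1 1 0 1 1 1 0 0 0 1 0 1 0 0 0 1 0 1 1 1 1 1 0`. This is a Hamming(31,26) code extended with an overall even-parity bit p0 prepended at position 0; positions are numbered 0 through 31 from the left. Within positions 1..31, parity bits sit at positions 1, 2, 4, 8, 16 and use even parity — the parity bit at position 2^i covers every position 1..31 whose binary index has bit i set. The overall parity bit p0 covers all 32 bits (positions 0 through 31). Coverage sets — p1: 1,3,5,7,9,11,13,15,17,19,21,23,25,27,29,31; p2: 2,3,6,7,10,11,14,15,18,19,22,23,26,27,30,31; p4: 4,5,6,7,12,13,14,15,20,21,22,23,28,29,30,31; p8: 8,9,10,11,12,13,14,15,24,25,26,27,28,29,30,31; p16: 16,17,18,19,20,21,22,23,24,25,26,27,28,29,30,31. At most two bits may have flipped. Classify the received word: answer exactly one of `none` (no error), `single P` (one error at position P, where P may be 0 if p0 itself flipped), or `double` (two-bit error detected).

single 3

s1: b1⊕b3⊕b5⊕b7⊕b9⊕b11⊕b13⊕b15⊕b17⊕b19⊕b21⊕b23⊕b25⊕b27⊕b29⊕b31 = 1⊕0⊕1⊕1⊕1⊕0⊕1⊕0⊕0⊕0⊕0⊕0⊕0⊕1⊕1⊕0 = 1
s2: b2⊕b3⊕b6⊕b7⊕b10⊕b11⊕b14⊕b15⊕b18⊕b19⊕b22⊕b23⊕b26⊕b27⊕b30⊕b31 = 1⊕0⊕1⊕1⊕1⊕0⊕1⊕0⊕1⊕0⊕0⊕0⊕1⊕1⊕1⊕0 = 1
s4: b4⊕b5⊕b6⊕b7⊕b12⊕b13⊕b14⊕b15⊕b20⊕b21⊕b22⊕b23⊕b28⊕b29⊕b30⊕b31 = 0⊕1⊕1⊕1⊕1⊕1⊕1⊕0⊕1⊕0⊕0⊕0⊕1⊕1⊕1⊕0 = 0
s8: b8⊕b9⊕b10⊕b11⊕b12⊕b13⊕b14⊕b15⊕b24⊕b25⊕b26⊕b27⊕b28⊕b29⊕b30⊕b31 = 1⊕1⊕1⊕0⊕1⊕1⊕1⊕0⊕1⊕0⊕1⊕1⊕1⊕1⊕1⊕0 = 0
s16: b16⊕b17⊕b18⊕b19⊕b20⊕b21⊕b22⊕b23⊕b24⊕b25⊕b26⊕b27⊕b28⊕b29⊕b30⊕b31 = 0⊕0⊕1⊕0⊕1⊕0⊕0⊕0⊕1⊕0⊕1⊕1⊕1⊕1⊕1⊕0 = 0
Syndrome (s16...s1) = 00011 → position 3.
Overall parity (XOR of all 32 bits, including p0): 0⊕1⊕1⊕0⊕0⊕1⊕1⊕1⊕1⊕1⊕1⊕0⊕1⊕1⊕1⊕0⊕0⊕0⊕1⊕0⊕1⊕0⊕0⊕0⊕1⊕0⊕1⊕1⊕1⊕1⊕1⊕0 = 1
Overall=1, syndrome position=3 → single-bit error at position 3.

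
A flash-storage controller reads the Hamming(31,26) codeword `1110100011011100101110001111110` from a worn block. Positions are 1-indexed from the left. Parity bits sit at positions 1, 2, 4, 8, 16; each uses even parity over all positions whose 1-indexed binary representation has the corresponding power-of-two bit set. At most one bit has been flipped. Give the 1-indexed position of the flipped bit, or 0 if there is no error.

s1: b1⊕b3⊕b5⊕b7⊕b9⊕b11⊕b13⊕b15⊕b17⊕b19⊕b21⊕b23⊕b25⊕b27⊕b29⊕b31 = 1⊕1⊕1⊕0⊕1⊕0⊕1⊕0⊕1⊕1⊕1⊕0⊕1⊕1⊕1⊕0 = 1
s2: b2⊕b3⊕b6⊕b7⊕b10⊕b11⊕b14⊕b15⊕b18⊕b19⊕b22⊕b23⊕b26⊕b27⊕b30⊕b31 = 1⊕1⊕0⊕0⊕1⊕0⊕1⊕0⊕0⊕1⊕0⊕0⊕1⊕1⊕1⊕0 = 0
s4: b4⊕b5⊕b6⊕b7⊕b12⊕b13⊕b14⊕b15⊕b20⊕b21⊕b22⊕b23⊕b28⊕b29⊕b30⊕b31 = 0⊕1⊕0⊕0⊕1⊕1⊕1⊕0⊕1⊕1⊕0⊕0⊕1⊕1⊕1⊕0 = 1
s8: b8⊕b9⊕b10⊕b11⊕b12⊕b13⊕b14⊕b15⊕b24⊕b25⊕b26⊕b27⊕b28⊕b29⊕b30⊕b31 = 0⊕1⊕1⊕0⊕1⊕1⊕1⊕0⊕0⊕1⊕1⊕1⊕1⊕1⊕1⊕0 = 1
s16: b16⊕b17⊕b18⊕b19⊕b20⊕b21⊕b22⊕b23⊕b24⊕b25⊕b26⊕b27⊕b28⊕b29⊕b30⊕b31 = 0⊕1⊕0⊕1⊕1⊕1⊕0⊕0⊕0⊕1⊕1⊕1⊕1⊕1⊕1⊕0 = 0
Syndrome (s16...s1) = 01101 → position 13.

13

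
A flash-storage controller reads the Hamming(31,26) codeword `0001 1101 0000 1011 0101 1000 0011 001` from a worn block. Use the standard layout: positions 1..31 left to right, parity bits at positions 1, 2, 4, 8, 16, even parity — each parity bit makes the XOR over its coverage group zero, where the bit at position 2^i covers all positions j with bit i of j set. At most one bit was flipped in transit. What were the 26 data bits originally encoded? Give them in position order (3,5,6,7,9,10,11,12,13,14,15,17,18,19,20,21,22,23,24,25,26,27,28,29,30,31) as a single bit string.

s1: b1⊕b3⊕b5⊕b7⊕b9⊕b11⊕b13⊕b15⊕b17⊕b19⊕b21⊕b23⊕b25⊕b27⊕b29⊕b31 = 0⊕0⊕1⊕0⊕0⊕0⊕1⊕1⊕0⊕0⊕1⊕0⊕0⊕1⊕0⊕1 = 0
s2: b2⊕b3⊕b6⊕b7⊕b10⊕b11⊕b14⊕b15⊕b18⊕b19⊕b22⊕b23⊕b26⊕b27⊕b30⊕b31 = 0⊕0⊕1⊕0⊕0⊕0⊕0⊕1⊕1⊕0⊕0⊕0⊕0⊕1⊕0⊕1 = 1
s4: b4⊕b5⊕b6⊕b7⊕b12⊕b13⊕b14⊕b15⊕b20⊕b21⊕b22⊕b23⊕b28⊕b29⊕b30⊕b31 = 1⊕1⊕1⊕0⊕0⊕1⊕0⊕1⊕1⊕1⊕0⊕0⊕1⊕0⊕0⊕1 = 1
s8: b8⊕b9⊕b10⊕b11⊕b12⊕b13⊕b14⊕b15⊕b24⊕b25⊕b26⊕b27⊕b28⊕b29⊕b30⊕b31 = 1⊕0⊕0⊕0⊕0⊕1⊕0⊕1⊕0⊕0⊕0⊕1⊕1⊕0⊕0⊕1 = 0
s16: b16⊕b17⊕b18⊕b19⊕b20⊕b21⊕b22⊕b23⊕b24⊕b25⊕b26⊕b27⊕b28⊕b29⊕b30⊕b31 = 1⊕0⊕1⊕0⊕1⊕1⊕0⊕0⊕0⊕0⊕0⊕1⊕1⊕0⊕0⊕1 = 1
Syndrome (s16...s1) = 10110 → position 22.
Flip bit 22: corrected codeword = 0001110100001011010111000011001
Data bits at positions 3,5,6,7,9,10,11,12,13,14,15,17,18,19,20,21,22,23,24,25,26,27,28,29,30,31: 01100000101010111000011001

01100000101010111000011001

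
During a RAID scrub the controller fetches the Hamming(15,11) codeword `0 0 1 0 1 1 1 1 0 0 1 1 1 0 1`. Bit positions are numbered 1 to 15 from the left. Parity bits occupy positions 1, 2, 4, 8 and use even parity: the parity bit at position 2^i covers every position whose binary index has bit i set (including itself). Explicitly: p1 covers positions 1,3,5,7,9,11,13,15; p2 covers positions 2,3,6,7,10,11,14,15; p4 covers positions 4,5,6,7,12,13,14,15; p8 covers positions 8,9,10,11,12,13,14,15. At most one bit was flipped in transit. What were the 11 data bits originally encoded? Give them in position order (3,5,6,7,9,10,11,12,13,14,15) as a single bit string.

11110111101

s1: b1⊕b3⊕b5⊕b7⊕b9⊕b11⊕b13⊕b15 = 0⊕1⊕1⊕1⊕0⊕1⊕1⊕1 = 0
s2: b2⊕b3⊕b6⊕b7⊕b10⊕b11⊕b14⊕b15 = 0⊕1⊕1⊕1⊕0⊕1⊕0⊕1 = 1
s4: b4⊕b5⊕b6⊕b7⊕b12⊕b13⊕b14⊕b15 = 0⊕1⊕1⊕1⊕1⊕1⊕0⊕1 = 0
s8: b8⊕b9⊕b10⊕b11⊕b12⊕b13⊕b14⊕b15 = 1⊕0⊕0⊕1⊕1⊕1⊕0⊕1 = 1
Syndrome (s8...s1) = 1010 → position 10.
Flip bit 10: corrected codeword = 001011110111101
Data bits at positions 3,5,6,7,9,10,11,12,13,14,15: 11110111101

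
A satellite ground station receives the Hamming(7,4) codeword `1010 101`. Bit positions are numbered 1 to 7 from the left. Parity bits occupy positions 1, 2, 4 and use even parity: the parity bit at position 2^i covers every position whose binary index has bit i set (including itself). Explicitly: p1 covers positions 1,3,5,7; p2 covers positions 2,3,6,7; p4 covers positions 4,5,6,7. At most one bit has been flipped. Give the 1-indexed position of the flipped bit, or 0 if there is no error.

s1: b1⊕b3⊕b5⊕b7 = 1⊕1⊕1⊕1 = 0
s2: b2⊕b3⊕b6⊕b7 = 0⊕1⊕0⊕1 = 0
s4: b4⊕b5⊕b6⊕b7 = 0⊕1⊕0⊕1 = 0
Syndrome (s4...s1) = 000 → position 0 (no error).

0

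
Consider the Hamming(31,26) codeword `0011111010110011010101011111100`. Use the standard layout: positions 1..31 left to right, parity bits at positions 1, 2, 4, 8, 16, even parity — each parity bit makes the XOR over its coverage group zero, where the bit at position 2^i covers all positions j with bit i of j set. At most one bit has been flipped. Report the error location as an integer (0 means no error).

3

s1: b1⊕b3⊕b5⊕b7⊕b9⊕b11⊕b13⊕b15⊕b17⊕b19⊕b21⊕b23⊕b25⊕b27⊕b29⊕b31 = 0⊕1⊕1⊕1⊕1⊕1⊕0⊕1⊕0⊕0⊕0⊕0⊕1⊕1⊕1⊕0 = 1
s2: b2⊕b3⊕b6⊕b7⊕b10⊕b11⊕b14⊕b15⊕b18⊕b19⊕b22⊕b23⊕b26⊕b27⊕b30⊕b31 = 0⊕1⊕1⊕1⊕0⊕1⊕0⊕1⊕1⊕0⊕1⊕0⊕1⊕1⊕0⊕0 = 1
s4: b4⊕b5⊕b6⊕b7⊕b12⊕b13⊕b14⊕b15⊕b20⊕b21⊕b22⊕b23⊕b28⊕b29⊕b30⊕b31 = 1⊕1⊕1⊕1⊕1⊕0⊕0⊕1⊕1⊕0⊕1⊕0⊕1⊕1⊕0⊕0 = 0
s8: b8⊕b9⊕b10⊕b11⊕b12⊕b13⊕b14⊕b15⊕b24⊕b25⊕b26⊕b27⊕b28⊕b29⊕b30⊕b31 = 0⊕1⊕0⊕1⊕1⊕0⊕0⊕1⊕1⊕1⊕1⊕1⊕1⊕1⊕0⊕0 = 0
s16: b16⊕b17⊕b18⊕b19⊕b20⊕b21⊕b22⊕b23⊕b24⊕b25⊕b26⊕b27⊕b28⊕b29⊕b30⊕b31 = 1⊕0⊕1⊕0⊕1⊕0⊕1⊕0⊕1⊕1⊕1⊕1⊕1⊕1⊕0⊕0 = 0
Syndrome (s16...s1) = 00011 → position 3.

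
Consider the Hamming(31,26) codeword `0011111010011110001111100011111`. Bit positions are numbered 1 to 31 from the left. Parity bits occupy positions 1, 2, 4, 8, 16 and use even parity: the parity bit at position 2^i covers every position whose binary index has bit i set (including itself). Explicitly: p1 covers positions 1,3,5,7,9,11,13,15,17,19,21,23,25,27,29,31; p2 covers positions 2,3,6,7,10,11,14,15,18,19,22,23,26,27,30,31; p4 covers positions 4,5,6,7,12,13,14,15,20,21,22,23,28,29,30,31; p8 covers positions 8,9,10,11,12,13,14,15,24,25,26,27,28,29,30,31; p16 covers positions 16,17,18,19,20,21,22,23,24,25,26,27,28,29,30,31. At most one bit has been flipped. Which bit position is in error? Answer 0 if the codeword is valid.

s1: b1⊕b3⊕b5⊕b7⊕b9⊕b11⊕b13⊕b15⊕b17⊕b19⊕b21⊕b23⊕b25⊕b27⊕b29⊕b31 = 0⊕1⊕1⊕1⊕1⊕0⊕1⊕1⊕0⊕1⊕1⊕1⊕0⊕1⊕1⊕1 = 0
s2: b2⊕b3⊕b6⊕b7⊕b10⊕b11⊕b14⊕b15⊕b18⊕b19⊕b22⊕b23⊕b26⊕b27⊕b30⊕b31 = 0⊕1⊕1⊕1⊕0⊕0⊕1⊕1⊕0⊕1⊕1⊕1⊕0⊕1⊕1⊕1 = 1
s4: b4⊕b5⊕b6⊕b7⊕b12⊕b13⊕b14⊕b15⊕b20⊕b21⊕b22⊕b23⊕b28⊕b29⊕b30⊕b31 = 1⊕1⊕1⊕1⊕1⊕1⊕1⊕1⊕1⊕1⊕1⊕1⊕1⊕1⊕1⊕1 = 0
s8: b8⊕b9⊕b10⊕b11⊕b12⊕b13⊕b14⊕b15⊕b24⊕b25⊕b26⊕b27⊕b28⊕b29⊕b30⊕b31 = 0⊕1⊕0⊕0⊕1⊕1⊕1⊕1⊕0⊕0⊕0⊕1⊕1⊕1⊕1⊕1 = 0
s16: b16⊕b17⊕b18⊕b19⊕b20⊕b21⊕b22⊕b23⊕b24⊕b25⊕b26⊕b27⊕b28⊕b29⊕b30⊕b31 = 0⊕0⊕0⊕1⊕1⊕1⊕1⊕1⊕0⊕0⊕0⊕1⊕1⊕1⊕1⊕1 = 0
Syndrome (s16...s1) = 00010 → position 2.

2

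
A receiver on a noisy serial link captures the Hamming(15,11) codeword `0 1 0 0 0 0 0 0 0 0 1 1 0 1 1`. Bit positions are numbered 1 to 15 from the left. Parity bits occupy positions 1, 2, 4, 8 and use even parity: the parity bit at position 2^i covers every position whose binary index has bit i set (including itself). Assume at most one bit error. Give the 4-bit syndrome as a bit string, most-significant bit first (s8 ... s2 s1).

0100

s1: b1⊕b3⊕b5⊕b7⊕b9⊕b11⊕b13⊕b15 = 0⊕0⊕0⊕0⊕0⊕1⊕0⊕1 = 0
s2: b2⊕b3⊕b6⊕b7⊕b10⊕b11⊕b14⊕b15 = 1⊕0⊕0⊕0⊕0⊕1⊕1⊕1 = 0
s4: b4⊕b5⊕b6⊕b7⊕b12⊕b13⊕b14⊕b15 = 0⊕0⊕0⊕0⊕1⊕0⊕1⊕1 = 1
s8: b8⊕b9⊕b10⊕b11⊕b12⊕b13⊕b14⊕b15 = 0⊕0⊕0⊕1⊕1⊕0⊕1⊕1 = 0
Syndrome (s8...s1) = 0100 → position 4.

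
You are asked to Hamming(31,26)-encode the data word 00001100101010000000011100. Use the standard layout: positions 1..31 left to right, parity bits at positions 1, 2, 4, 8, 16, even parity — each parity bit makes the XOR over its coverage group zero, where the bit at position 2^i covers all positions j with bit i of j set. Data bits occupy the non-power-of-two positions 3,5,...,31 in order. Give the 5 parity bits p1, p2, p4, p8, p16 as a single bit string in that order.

10010

Place data bits at non-power-of-two positions: b3=0, b5=0, b6=0, b7=0, b9=1, b10=1, b11=0, b12=0, b13=1, b14=0, b15=1, b17=0, b18=1, b19=0, b20=0, b21=0, b22=0, b23=0, b24=0, b25=0, b26=0, b27=1, b28=1, b29=1, b30=0, b31=0.
p1 = XOR of data positions {3,5,7,9,11,13,15,17,19,21,23,25,27,29,31} = 0⊕0⊕0⊕1⊕0⊕1⊕1⊕0⊕0⊕0⊕0⊕0⊕1⊕1⊕0 = 1
p2 = XOR of data positions {3,6,7,10,11,14,15,18,19,22,23,26,27,30,31} = 0⊕0⊕0⊕1⊕0⊕0⊕1⊕1⊕0⊕0⊕0⊕0⊕1⊕0⊕0 = 0
p4 = XOR of data positions {5,6,7,12,13,14,15,20,21,22,23,28,29,30,31} = 0⊕0⊕0⊕0⊕1⊕0⊕1⊕0⊕0⊕0⊕0⊕1⊕1⊕0⊕0 = 0
p8 = XOR of data positions {9,10,11,12,13,14,15,24,25,26,27,28,29,30,31} = 1⊕1⊕0⊕0⊕1⊕0⊕1⊕0⊕0⊕0⊕1⊕1⊕1⊕0⊕0 = 1
p16 = XOR of data positions {17,18,19,20,21,22,23,24,25,26,27,28,29,30,31} = 0⊕1⊕0⊕0⊕0⊕0⊕0⊕0⊕0⊕0⊕1⊕1⊕1⊕0⊕0 = 0
Parity bits p1,p2,p4,p8,p16 = 10010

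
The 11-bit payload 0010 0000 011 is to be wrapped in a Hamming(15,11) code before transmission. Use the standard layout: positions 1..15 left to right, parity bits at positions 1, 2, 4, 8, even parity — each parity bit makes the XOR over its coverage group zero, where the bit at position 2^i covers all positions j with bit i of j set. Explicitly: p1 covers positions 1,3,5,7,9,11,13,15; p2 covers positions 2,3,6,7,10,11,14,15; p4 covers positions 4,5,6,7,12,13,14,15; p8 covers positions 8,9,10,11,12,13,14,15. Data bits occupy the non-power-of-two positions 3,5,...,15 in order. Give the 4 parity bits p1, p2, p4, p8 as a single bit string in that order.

Place data bits at non-power-of-two positions: b3=0, b5=0, b6=1, b7=0, b9=0, b10=0, b11=0, b12=0, b13=0, b14=1, b15=1.
p1 = XOR of data positions {3,5,7,9,11,13,15} = 0⊕0⊕0⊕0⊕0⊕0⊕1 = 1
p2 = XOR of data positions {3,6,7,10,11,14,15} = 0⊕1⊕0⊕0⊕0⊕1⊕1 = 1
p4 = XOR of data positions {5,6,7,12,13,14,15} = 0⊕1⊕0⊕0⊕0⊕1⊕1 = 1
p8 = XOR of data positions {9,10,11,12,13,14,15} = 0⊕0⊕0⊕0⊕0⊕1⊕1 = 0
Parity bits p1,p2,p4,p8 = 1110

1110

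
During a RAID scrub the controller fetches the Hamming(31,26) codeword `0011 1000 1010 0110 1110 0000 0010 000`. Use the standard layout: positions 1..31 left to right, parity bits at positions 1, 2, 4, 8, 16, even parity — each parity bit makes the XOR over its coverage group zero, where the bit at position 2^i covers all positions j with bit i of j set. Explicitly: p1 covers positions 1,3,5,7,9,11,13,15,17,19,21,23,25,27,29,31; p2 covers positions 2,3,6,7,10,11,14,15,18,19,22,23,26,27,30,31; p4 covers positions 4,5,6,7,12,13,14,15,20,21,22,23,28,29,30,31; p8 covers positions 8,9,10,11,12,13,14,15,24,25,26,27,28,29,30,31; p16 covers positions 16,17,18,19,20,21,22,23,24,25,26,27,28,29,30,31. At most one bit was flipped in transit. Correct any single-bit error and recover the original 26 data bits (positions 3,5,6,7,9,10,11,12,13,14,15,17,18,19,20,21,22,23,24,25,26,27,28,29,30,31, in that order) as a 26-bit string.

11001110011111000000010000

s1: b1⊕b3⊕b5⊕b7⊕b9⊕b11⊕b13⊕b15⊕b17⊕b19⊕b21⊕b23⊕b25⊕b27⊕b29⊕b31 = 0⊕1⊕1⊕0⊕1⊕1⊕0⊕1⊕1⊕1⊕0⊕0⊕0⊕1⊕0⊕0 = 0
s2: b2⊕b3⊕b6⊕b7⊕b10⊕b11⊕b14⊕b15⊕b18⊕b19⊕b22⊕b23⊕b26⊕b27⊕b30⊕b31 = 0⊕1⊕0⊕0⊕0⊕1⊕1⊕1⊕1⊕1⊕0⊕0⊕0⊕1⊕0⊕0 = 1
s4: b4⊕b5⊕b6⊕b7⊕b12⊕b13⊕b14⊕b15⊕b20⊕b21⊕b22⊕b23⊕b28⊕b29⊕b30⊕b31 = 1⊕1⊕0⊕0⊕0⊕0⊕1⊕1⊕0⊕0⊕0⊕0⊕0⊕0⊕0⊕0 = 0
s8: b8⊕b9⊕b10⊕b11⊕b12⊕b13⊕b14⊕b15⊕b24⊕b25⊕b26⊕b27⊕b28⊕b29⊕b30⊕b31 = 0⊕1⊕0⊕1⊕0⊕0⊕1⊕1⊕0⊕0⊕0⊕1⊕0⊕0⊕0⊕0 = 1
s16: b16⊕b17⊕b18⊕b19⊕b20⊕b21⊕b22⊕b23⊕b24⊕b25⊕b26⊕b27⊕b28⊕b29⊕b30⊕b31 = 0⊕1⊕1⊕1⊕0⊕0⊕0⊕0⊕0⊕0⊕0⊕1⊕0⊕0⊕0⊕0 = 0
Syndrome (s16...s1) = 01010 → position 10.
Flip bit 10: corrected codeword = 0011100011100110111000000010000
Data bits at positions 3,5,6,7,9,10,11,12,13,14,15,17,18,19,20,21,22,23,24,25,26,27,28,29,30,31: 11001110011111000000010000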